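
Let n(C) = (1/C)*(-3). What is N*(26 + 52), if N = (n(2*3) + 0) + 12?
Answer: 897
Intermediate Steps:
n(C) = -3/C
N = 23/2 (N = (-3/(2*3) + 0) + 12 = (-3/6 + 0) + 12 = (-3*1/6 + 0) + 12 = (-1/2 + 0) + 12 = -1/2 + 12 = 23/2 ≈ 11.500)
N*(26 + 52) = 23*(26 + 52)/2 = (23/2)*78 = 897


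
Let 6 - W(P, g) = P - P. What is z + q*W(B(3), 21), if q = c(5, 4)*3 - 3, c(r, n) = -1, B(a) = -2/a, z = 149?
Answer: 113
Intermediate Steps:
W(P, g) = 6 (W(P, g) = 6 - (P - P) = 6 - 1*0 = 6 + 0 = 6)
q = -6 (q = -1*3 - 3 = -3 - 3 = -6)
z + q*W(B(3), 21) = 149 - 6*6 = 149 - 36 = 113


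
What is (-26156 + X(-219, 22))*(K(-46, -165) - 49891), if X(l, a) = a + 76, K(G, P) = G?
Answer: 1301258346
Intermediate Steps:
X(l, a) = 76 + a
(-26156 + X(-219, 22))*(K(-46, -165) - 49891) = (-26156 + (76 + 22))*(-46 - 49891) = (-26156 + 98)*(-49937) = -26058*(-49937) = 1301258346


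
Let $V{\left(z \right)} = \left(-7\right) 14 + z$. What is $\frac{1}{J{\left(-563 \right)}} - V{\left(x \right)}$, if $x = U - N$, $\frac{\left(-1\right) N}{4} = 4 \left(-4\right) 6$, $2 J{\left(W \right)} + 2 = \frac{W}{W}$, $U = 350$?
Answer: $130$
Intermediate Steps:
$J{\left(W \right)} = - \frac{1}{2}$ ($J{\left(W \right)} = -1 + \frac{W \frac{1}{W}}{2} = -1 + \frac{1}{2} \cdot 1 = -1 + \frac{1}{2} = - \frac{1}{2}$)
$N = 384$ ($N = - 4 \cdot 4 \left(-4\right) 6 = - 4 \left(\left(-16\right) 6\right) = \left(-4\right) \left(-96\right) = 384$)
$x = -34$ ($x = 350 - 384 = -34$)
$V{\left(z \right)} = -98 + z$
$\frac{1}{J{\left(-563 \right)}} - V{\left(x \right)} = \frac{1}{- \frac{1}{2}} - \left(-98 - 34\right) = -2 - -132 = -2 + 132 = 130$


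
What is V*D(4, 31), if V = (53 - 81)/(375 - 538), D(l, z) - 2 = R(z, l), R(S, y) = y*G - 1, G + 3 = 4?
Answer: 140/163 ≈ 0.85890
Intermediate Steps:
G = 1 (G = -3 + 4 = 1)
R(S, y) = -1 + y (R(S, y) = y*1 - 1 = y - 1 = -1 + y)
D(l, z) = 1 + l (D(l, z) = 2 + (-1 + l) = 1 + l)
V = 28/163 (V = -28/(-163) = -28*(-1/163) = 28/163 ≈ 0.17178)
V*D(4, 31) = 28*(1 + 4)/163 = (28/163)*5 = 140/163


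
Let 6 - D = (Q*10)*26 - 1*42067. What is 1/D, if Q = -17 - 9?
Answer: 1/48833 ≈ 2.0478e-5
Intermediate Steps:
Q = -26
D = 48833 (D = 6 - (-26*10*26 - 1*42067) = 6 - (-260*26 - 42067) = 6 - (-6760 - 42067) = 6 - 1*(-48827) = 6 + 48827 = 48833)
1/D = 1/48833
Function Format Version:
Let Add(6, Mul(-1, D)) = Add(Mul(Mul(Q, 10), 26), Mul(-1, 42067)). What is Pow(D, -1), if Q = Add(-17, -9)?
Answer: Rational(1, 48833) ≈ 2.0478e-5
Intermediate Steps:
Q = -26
D = 48833 (D = Add(6, Mul(-1, Add(Mul(Mul(-26, 10), 26), Mul(-1, 42067)))) = Add(6, Mul(-1, Add(Mul(-260, 26), -42067))) = Add(6, Mul(-1, Add(-6760, -42067))) = Add(6, Mul(-1, -48827)) = Add(6, 48827) = 48833)
Pow(D, -1) = Pow(48833, -1) = Rational(1, 48833)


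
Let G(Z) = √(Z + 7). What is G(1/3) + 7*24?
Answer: 168 + √66/3 ≈ 170.71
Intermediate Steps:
G(Z) = √(7 + Z)
G(1/3) + 7*24 = √(7 + 1/3) + 7*24 = √(7 + ⅓) + 168 = √(22/3) + 168 = √66/3 + 168 = 168 + √66/3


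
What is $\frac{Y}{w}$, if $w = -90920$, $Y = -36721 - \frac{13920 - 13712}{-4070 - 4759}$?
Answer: $\frac{324209501}{802732680} \approx 0.40388$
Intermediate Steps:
$Y = - \frac{324209501}{8829}$ ($Y = -36721 - \frac{208}{-8829} = -36721 - 208 \left(- \frac{1}{8829}\right) = -36721 - - \frac{208}{8829} = -36721 + \frac{208}{8829} = - \frac{324209501}{8829} \approx -36721.0$)
$\frac{Y}{w} = - \frac{324209501}{8829 \left(-90920\right)} = \left(- \frac{324209501}{8829}\right) \left(- \frac{1}{90920}\right) = \frac{324209501}{802732680}$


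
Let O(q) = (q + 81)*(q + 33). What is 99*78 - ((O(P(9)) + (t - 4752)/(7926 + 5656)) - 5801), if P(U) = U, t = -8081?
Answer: 132342259/13582 ≈ 9743.9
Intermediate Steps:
O(q) = (33 + q)*(81 + q) (O(q) = (81 + q)*(33 + q) = (33 + q)*(81 + q))
99*78 - ((O(P(9)) + (t - 4752)/(7926 + 5656)) - 5801) = 99*78 - (((2673 + 9² + 114*9) + (-8081 - 4752)/(7926 + 5656)) - 5801) = 7722 - (((2673 + 81 + 1026) - 12833/13582) - 5801) = 7722 - ((3780 - 12833*1/13582) - 5801) = 7722 - ((3780 - 12833/13582) - 5801) = 7722 - (51327127/13582 - 5801) = 7722 - 1*(-27462055/13582) = 7722 + 27462055/13582 = 132342259/13582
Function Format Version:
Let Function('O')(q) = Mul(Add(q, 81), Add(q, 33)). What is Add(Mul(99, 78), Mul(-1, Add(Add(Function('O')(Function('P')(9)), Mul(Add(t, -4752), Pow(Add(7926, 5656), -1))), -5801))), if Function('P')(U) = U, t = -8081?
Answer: Rational(132342259, 13582) ≈ 9743.9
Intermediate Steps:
Function('O')(q) = Mul(Add(33, q), Add(81, q)) (Function('O')(q) = Mul(Add(81, q), Add(33, q)) = Mul(Add(33, q), Add(81, q)))
Add(Mul(99, 78), Mul(-1, Add(Add(Function('O')(Function('P')(9)), Mul(Add(t, -4752), Pow(Add(7926, 5656), -1))), -5801))) = Add(Mul(99, 78), Mul(-1, Add(Add(Add(2673, Pow(9, 2), Mul(114, 9)), Mul(Add(-8081, -4752), Pow(Add(7926, 5656), -1))), -5801))) = Add(7722, Mul(-1, Add(Add(Add(2673, 81, 1026), Mul(-12833, Pow(13582, -1))), -5801))) = Add(7722, Mul(-1, Add(Add(3780, Mul(-12833, Rational(1, 13582))), -5801))) = Add(7722, Mul(-1, Add(Add(3780, Rational(-12833, 13582)), -5801))) = Add(7722, Mul(-1, Add(Rational(51327127, 13582), -5801))) = Add(7722, Mul(-1, Rational(-27462055, 13582))) = Add(7722, Rational(27462055, 13582)) = Rational(132342259, 13582)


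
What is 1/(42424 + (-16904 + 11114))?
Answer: 1/36634 ≈ 2.7297e-5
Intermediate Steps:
1/(42424 + (-16904 + 11114)) = 1/(42424 - 5790) = 1/36634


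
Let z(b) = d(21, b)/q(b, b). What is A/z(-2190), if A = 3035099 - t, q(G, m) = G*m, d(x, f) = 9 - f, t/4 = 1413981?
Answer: -4189912927500/733 ≈ -5.7161e+9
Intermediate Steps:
t = 5655924 (t = 4*1413981 = 5655924)
z(b) = (9 - b)/b**2 (z(b) = (9 - b)/((b*b)) = (9 - b)/(b**2) = (9 - b)/b**2)
A = -2620825 (A = 3035099 - 1*5655924 = 3035099 - 5655924 = -2620825)
A/z(-2190) = -2620825*4796100/(9 - 1*(-2190)) = -2620825*4796100/(9 + 2190) = -2620825/((1/4796100)*2199) = -2620825/733/1598700 = -2620825*1598700/733 = -4189912927500/733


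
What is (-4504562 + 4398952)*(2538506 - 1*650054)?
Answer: -199439415720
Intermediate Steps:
(-4504562 + 4398952)*(2538506 - 1*650054) = -105610*(2538506 - 650054) = -105610*1888452 = -199439415720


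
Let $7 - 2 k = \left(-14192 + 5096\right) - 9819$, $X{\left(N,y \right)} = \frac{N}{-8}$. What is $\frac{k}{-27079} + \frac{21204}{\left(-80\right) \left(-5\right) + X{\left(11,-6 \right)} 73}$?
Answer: $\frac{1523595637}{21636121} \approx 70.419$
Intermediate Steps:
$X{\left(N,y \right)} = - \frac{N}{8}$ ($X{\left(N,y \right)} = N \left(- \frac{1}{8}\right) = - \frac{N}{8}$)
$k = 9461$ ($k = \frac{7}{2} - \frac{\left(-14192 + 5096\right) - 9819}{2} = \frac{7}{2} - \frac{-9096 - 9819}{2} = \frac{7}{2} - - \frac{18915}{2} = \frac{7}{2} + \frac{18915}{2} = 9461$)
$\frac{k}{-27079} + \frac{21204}{\left(-80\right) \left(-5\right) + X{\left(11,-6 \right)} 73} = \frac{9461}{-27079} + \frac{21204}{\left(-80\right) \left(-5\right) + \left(- \frac{1}{8}\right) 11 \cdot 73} = 9461 \left(- \frac{1}{27079}\right) + \frac{21204}{400 - \frac{803}{8}} = - \frac{9461}{27079} + \frac{21204}{400 - \frac{803}{8}} = - \frac{9461}{27079} + \frac{21204}{\frac{2397}{8}} = - \frac{9461}{27079} + 21204 \cdot \frac{8}{2397} = - \frac{9461}{27079} + \frac{56544}{799} = \frac{1523595637}{21636121}$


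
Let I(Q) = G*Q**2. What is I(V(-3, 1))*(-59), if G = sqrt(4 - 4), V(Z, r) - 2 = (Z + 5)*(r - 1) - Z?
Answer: 0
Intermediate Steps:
V(Z, r) = 2 - Z + (-1 + r)*(5 + Z) (V(Z, r) = 2 + ((Z + 5)*(r - 1) - Z) = 2 + ((5 + Z)*(-1 + r) - Z) = 2 + ((-1 + r)*(5 + Z) - Z) = 2 + (-Z + (-1 + r)*(5 + Z)) = 2 - Z + (-1 + r)*(5 + Z))
G = 0 (G = sqrt(0) = 0)
I(Q) = 0 (I(Q) = 0*Q**2 = 0)
I(V(-3, 1))*(-59) = 0*(-59) = 0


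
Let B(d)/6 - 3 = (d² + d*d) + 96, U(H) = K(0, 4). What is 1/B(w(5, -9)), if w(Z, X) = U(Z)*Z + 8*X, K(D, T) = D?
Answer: 1/62802 ≈ 1.5923e-5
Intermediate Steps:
U(H) = 0
w(Z, X) = 8*X (w(Z, X) = 0*Z + 8*X = 0 + 8*X = 8*X)
B(d) = 594 + 12*d² (B(d) = 18 + 6*((d² + d*d) + 96) = 18 + 6*((d² + d²) + 96) = 18 + 6*(2*d² + 96) = 18 + 6*(96 + 2*d²) = 18 + (576 + 12*d²) = 594 + 12*d²)
1/B(w(5, -9)) = 1/(594 + 12*(8*(-9))²) = 1/(594 + 12*(-72)²) = 1/(594 + 12*5184) = 1/(594 + 62208) = 1/62802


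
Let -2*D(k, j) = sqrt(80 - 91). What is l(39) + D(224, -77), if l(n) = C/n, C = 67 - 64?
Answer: 1/13 - I*sqrt(11)/2 ≈ 0.076923 - 1.6583*I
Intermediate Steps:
C = 3
l(n) = 3/n
D(k, j) = -I*sqrt(11)/2 (D(k, j) = -sqrt(80 - 91)/2 = -I*sqrt(11)/2)
l(39) + D(224, -77) = 3/39 - I*sqrt(11)/2 = 3*(1/39) - I*sqrt(11)/2 = 1/13 - I*sqrt(11)/2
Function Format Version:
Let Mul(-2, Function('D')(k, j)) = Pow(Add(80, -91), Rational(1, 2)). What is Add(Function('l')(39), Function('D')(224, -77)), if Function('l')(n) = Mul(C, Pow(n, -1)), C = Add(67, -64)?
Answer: Add(Rational(1, 13), Mul(Rational(-1, 2), I, Pow(11, Rational(1, 2)))) ≈ Add(0.076923, Mul(-1.6583, I))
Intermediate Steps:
C = 3
Function('l')(n) = Mul(3, Pow(n, -1))
Function('D')(k, j) = Mul(Rational(-1, 2), I, Pow(11, Rational(1, 2))) (Function('D')(k, j) = Mul(Rational(-1, 2), Pow(Add(80, -91), Rational(1, 2))) = Mul(Rational(-1, 2), Pow(-11, Rational(1, 2))) = Mul(Rational(-1, 2), Mul(I, Pow(11, Rational(1, 2)))) = Mul(Rational(-1, 2), I, Pow(11, Rational(1, 2))))
Add(Function('l')(39), Function('D')(224, -77)) = Add(Mul(3, Pow(39, -1)), Mul(Rational(-1, 2), I, Pow(11, Rational(1, 2)))) = Add(Mul(3, Rational(1, 39)), Mul(Rational(-1, 2), I, Pow(11, Rational(1, 2)))) = Add(Rational(1, 13), Mul(Rational(-1, 2), I, Pow(11, Rational(1, 2))))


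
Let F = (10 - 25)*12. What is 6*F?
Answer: -1080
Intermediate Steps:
F = -180 (F = -15*12 = -180)
6*F = 6*(-180) = -1080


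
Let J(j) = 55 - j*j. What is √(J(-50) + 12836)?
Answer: √10391 ≈ 101.94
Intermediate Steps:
J(j) = 55 - j²
√(J(-50) + 12836) = √((55 - 1*(-50)²) + 12836) = √((55 - 1*2500) + 12836) = √((55 - 2500) + 12836) = √(-2445 + 12836) = √10391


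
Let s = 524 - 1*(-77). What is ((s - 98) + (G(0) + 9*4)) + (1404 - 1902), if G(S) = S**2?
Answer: 41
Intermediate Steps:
s = 601 (s = 524 + 77 = 601)
((s - 98) + (G(0) + 9*4)) + (1404 - 1902) = ((601 - 98) + (0**2 + 9*4)) + (1404 - 1902) = (503 + (0 + 36)) - 498 = (503 + 36) - 498 = 539 - 498 = 41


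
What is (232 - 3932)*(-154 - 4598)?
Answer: 17582400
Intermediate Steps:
(232 - 3932)*(-154 - 4598) = -3700*(-4752) = 17582400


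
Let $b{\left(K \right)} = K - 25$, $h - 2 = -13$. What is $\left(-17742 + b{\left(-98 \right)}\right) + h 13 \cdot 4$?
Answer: $-18437$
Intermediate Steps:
$h = -11$ ($h = 2 - 13 = -11$)
$b{\left(K \right)} = -25 + K$ ($b{\left(K \right)} = K - 25 = -25 + K$)
$\left(-17742 + b{\left(-98 \right)}\right) + h 13 \cdot 4 = \left(-17742 - 123\right) + \left(-11\right) 13 \cdot 4 = \left(-17742 - 123\right) - 572 = -17865 - 572 = -18437$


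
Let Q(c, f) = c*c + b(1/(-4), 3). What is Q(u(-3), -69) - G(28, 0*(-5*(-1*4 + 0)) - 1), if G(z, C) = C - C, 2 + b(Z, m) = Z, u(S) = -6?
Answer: 135/4 ≈ 33.750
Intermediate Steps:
b(Z, m) = -2 + Z
Q(c, f) = -9/4 + c**2 (Q(c, f) = c*c + (-2 + 1/(-4)) = c**2 + (-2 - 1/4) = c**2 - 9/4 = -9/4 + c**2)
G(z, C) = 0
Q(u(-3), -69) - G(28, 0*(-5*(-1*4 + 0)) - 1) = (-9/4 + (-6)**2) - 1*0 = (-9/4 + 36) + 0 = 135/4 + 0 = 135/4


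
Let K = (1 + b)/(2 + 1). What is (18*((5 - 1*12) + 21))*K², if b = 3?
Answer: 448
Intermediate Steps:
K = 4/3 (K = (1 + 3)/(2 + 1) = 4/3 ≈ 1.3333)
(18*((5 - 1*12) + 21))*K² = (18*((5 - 1*12) + 21))*(4/3)² = (18*((5 - 12) + 21))*(16/9) = (18*(-7 + 21))*(16/9) = (18*14)*(16/9) = 252*(16/9) = 448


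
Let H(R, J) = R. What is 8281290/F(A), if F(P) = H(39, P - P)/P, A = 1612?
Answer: 342293320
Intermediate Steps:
F(P) = 39/P
8281290/F(A) = 8281290/((39/1612)) = 8281290/((39*(1/1612))) = 8281290/(3/124) = 8281290*(124/3) = 342293320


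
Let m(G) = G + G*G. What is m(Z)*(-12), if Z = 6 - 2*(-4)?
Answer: -2520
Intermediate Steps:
Z = 14 (Z = 6 + 8 = 14)
m(G) = G + G**2
m(Z)*(-12) = (14*(1 + 14))*(-12) = (14*15)*(-12) = 210*(-12) = -2520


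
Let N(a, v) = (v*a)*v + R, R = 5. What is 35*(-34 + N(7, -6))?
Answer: 7805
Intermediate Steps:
N(a, v) = 5 + a*v² (N(a, v) = (v*a)*v + 5 = (a*v)*v + 5 = a*v² + 5 = 5 + a*v²)
35*(-34 + N(7, -6)) = 35*(-34 + (5 + 7*(-6)²)) = 35*(-34 + (5 + 7*36)) = 35*(-34 + (5 + 252)) = 35*(-34 + 257) = 35*223 = 7805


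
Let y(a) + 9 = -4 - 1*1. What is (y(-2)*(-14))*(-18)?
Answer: -3528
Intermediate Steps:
y(a) = -14 (y(a) = -9 + (-4 - 1*1) = -9 + (-4 - 1) = -9 - 5 = -14)
(y(-2)*(-14))*(-18) = -14*(-14)*(-18) = 196*(-18) = -3528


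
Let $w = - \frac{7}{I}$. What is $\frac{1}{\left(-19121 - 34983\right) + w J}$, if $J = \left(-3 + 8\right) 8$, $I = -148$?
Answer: $- \frac{37}{2001778} \approx -1.8484 \cdot 10^{-5}$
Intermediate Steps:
$w = \frac{7}{148}$ ($w = - \frac{7}{-148} = \left(-7\right) \left(- \frac{1}{148}\right) = \frac{7}{148} \approx 0.047297$)
$J = 40$ ($J = 5 \cdot 8 = 40$)
$\frac{1}{\left(-19121 - 34983\right) + w J} = \frac{1}{\left(-19121 - 34983\right) + \frac{7}{148} \cdot 40} = \frac{1}{\left(-19121 - 34983\right) + \frac{70}{37}} = \frac{1}{-54104 + \frac{70}{37}} = \frac{1}{- \frac{2001778}{37}} = - \frac{37}{2001778}$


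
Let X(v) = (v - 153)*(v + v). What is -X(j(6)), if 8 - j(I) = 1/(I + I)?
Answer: 165395/72 ≈ 2297.2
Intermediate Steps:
j(I) = 8 - 1/(2*I) (j(I) = 8 - 1/(I + I) = 8 - 1/(2*I))
X(v) = 2*v*(-153 + v) (X(v) = (-153 + v)*(2*v) = 2*v*(-153 + v))
-X(j(6)) = -2*(8 - ½/6)*(-153 + (8 - ½/6)) = -2*(8 - ½*⅙)*(-153 + (8 - ½*⅙)) = -2*(8 - 1/12)*(-153 + (8 - 1/12)) = -2*95*(-153 + 95/12)/12 = -2*95*(-1741)/(12*12) = -1*(-165395/72) = 165395/72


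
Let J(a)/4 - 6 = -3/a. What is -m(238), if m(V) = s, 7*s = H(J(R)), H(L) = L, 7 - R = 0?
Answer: -156/49 ≈ -3.1837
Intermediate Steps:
R = 7 (R = 7 - 1*0 = 7 + 0 = 7)
J(a) = 24 - 12/a (J(a) = 24 + 4*(-3/a) = 24 - 12/a)
s = 156/49 (s = (24 - 12/7)/7 = (⅐)*(156/7) = 156/49 ≈ 3.1837)
m(V) = 156/49
-m(238) = -1*156/49 = -156/49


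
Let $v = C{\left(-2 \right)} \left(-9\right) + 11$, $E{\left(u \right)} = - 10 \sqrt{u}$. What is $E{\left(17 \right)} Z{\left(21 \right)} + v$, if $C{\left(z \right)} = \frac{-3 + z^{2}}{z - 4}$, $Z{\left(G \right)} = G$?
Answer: $\frac{25}{2} - 210 \sqrt{17} \approx -853.35$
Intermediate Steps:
$C{\left(z \right)} = \frac{-3 + z^{2}}{-4 + z}$
$v = \frac{25}{2}$ ($v = \frac{-3 + \left(-2\right)^{2}}{-4 - 2} \left(-9\right) + 11 = \frac{-3 + 4}{-6} \left(-9\right) + 11 = \left(- \frac{1}{6}\right) 1 \left(-9\right) + 11 = \left(- \frac{1}{6}\right) \left(-9\right) + 11 = \frac{3}{2} + 11 = \frac{25}{2} \approx 12.5$)
$E{\left(17 \right)} Z{\left(21 \right)} + v = - 10 \sqrt{17} \cdot 21 + \frac{25}{2} = - 210 \sqrt{17} + \frac{25}{2} = \frac{25}{2} - 210 \sqrt{17}$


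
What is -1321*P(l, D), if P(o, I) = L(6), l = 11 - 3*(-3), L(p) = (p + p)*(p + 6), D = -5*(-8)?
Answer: -190224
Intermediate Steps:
D = 40
L(p) = 2*p*(6 + p) (L(p) = (2*p)*(6 + p) = 2*p*(6 + p))
l = 20 (l = 11 + 9 = 20)
P(o, I) = 144 (P(o, I) = 2*6*(6 + 6) = 2*6*12 = 144)
-1321*P(l, D) = -1321*144 = -190224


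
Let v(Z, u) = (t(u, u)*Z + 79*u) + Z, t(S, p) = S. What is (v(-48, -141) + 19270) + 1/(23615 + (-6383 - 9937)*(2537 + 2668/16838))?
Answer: 5174116396428486/348401885155 ≈ 14851.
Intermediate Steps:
v(Z, u) = Z + 79*u + Z*u (v(Z, u) = (u*Z + 79*u) + Z = (Z*u + 79*u) + Z = (79*u + Z*u) + Z = Z + 79*u + Z*u)
(v(-48, -141) + 19270) + 1/(23615 + (-6383 - 9937)*(2537 + 2668/16838)) = ((-48 + 79*(-141) - 48*(-141)) + 19270) + 1/(23615 + (-6383 - 9937)*(2537 + 2668/16838)) = ((-48 - 11139 + 6768) + 19270) + 1/(23615 - 16320*(2537 + 2668*(1/16838))) = (-4419 + 19270) + 1/(23615 - 16320*(2537 + 1334/8419)) = 14851 + 1/(23615 - 16320*21360337/8419) = 14851 + 1/(23615 - 348600699840/8419) = 14851 + 1/(-348401885155/8419) = 14851 - 8419/348401885155 = 5174116396428486/348401885155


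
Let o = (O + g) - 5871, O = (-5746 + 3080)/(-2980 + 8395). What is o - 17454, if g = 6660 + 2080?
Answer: -78980441/5415 ≈ -14586.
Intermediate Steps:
g = 8740
O = -2666/5415 ≈ -0.49234
o = 15532969/5415 (o = (-2666/5415 + 8740) - 5871 = 47324434/5415 - 5871 = 15532969/5415 ≈ 2868.5)
o - 17454 = 15532969/5415 - 17454 = -78980441/5415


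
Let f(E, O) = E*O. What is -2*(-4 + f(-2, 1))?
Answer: 12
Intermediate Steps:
-2*(-4 + f(-2, 1)) = -2*(-4 - 2*1) = -2*(-4 - 2) = -2*(-6) = 12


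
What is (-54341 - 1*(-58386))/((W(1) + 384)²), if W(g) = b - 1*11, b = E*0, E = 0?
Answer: 4045/139129 ≈ 0.029074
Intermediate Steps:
b = 0 (b = 0*0 = 0)
W(g) = -11 (W(g) = 0 - 1*11 = 0 - 11 = -11)
(-54341 - 1*(-58386))/((W(1) + 384)²) = (-54341 - 1*(-58386))/((-11 + 384)²) = (-54341 + 58386)/(373²) = 4045/139129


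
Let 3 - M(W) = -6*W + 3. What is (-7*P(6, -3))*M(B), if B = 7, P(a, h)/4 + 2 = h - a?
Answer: 12936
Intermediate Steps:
P(a, h) = -8 - 4*a + 4*h (P(a, h) = -8 + 4*(h - a) = -8 + (-4*a + 4*h) = -8 - 4*a + 4*h)
M(W) = 6*W (M(W) = 3 - (-6*W + 3) = 3 - (3 - 6*W) = 3 + (-3 + 6*W) = 6*W)
(-7*P(6, -3))*M(B) = (-7*(-8 - 4*6 + 4*(-3)))*(6*7) = -7*(-8 - 24 - 12)*42 = -7*(-44)*42 = 308*42 = 12936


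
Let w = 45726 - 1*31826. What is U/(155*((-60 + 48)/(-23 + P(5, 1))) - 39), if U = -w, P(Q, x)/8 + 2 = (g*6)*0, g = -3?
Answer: -180700/113 ≈ -1599.1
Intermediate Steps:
P(Q, x) = -16 (P(Q, x) = -16 + 8*(-3*6*0) = -16 + 8*(-18*0) = -16 + 8*0 = -16 + 0 = -16)
w = 13900 (w = 45726 - 31826 = 13900)
U = -13900 (U = -1*13900 = -13900)
U/(155*((-60 + 48)/(-23 + P(5, 1))) - 39) = -13900/(155*((-60 + 48)/(-23 - 16)) - 39) = -13900/(155*(-12/(-39)) - 39) = -13900/(155*(-12*(-1/39)) - 39) = -13900/(155*(4/13) - 39) = -13900/(620/13 - 39) = -13900/113/13 = -13900*13/113 = -180700/113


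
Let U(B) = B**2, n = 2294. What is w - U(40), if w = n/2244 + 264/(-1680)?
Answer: -31399013/19635 ≈ -1599.1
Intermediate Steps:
w = 16987/19635 (w = 2294/2244 + 264/(-1680) = 2294*(1/2244) + 264*(-1/1680) = 1147/1122 - 11/70 = 16987/19635 ≈ 0.86514)
w - U(40) = 16987/19635 - 1*40**2 = 16987/19635 - 1*1600 = 16987/19635 - 1600 = -31399013/19635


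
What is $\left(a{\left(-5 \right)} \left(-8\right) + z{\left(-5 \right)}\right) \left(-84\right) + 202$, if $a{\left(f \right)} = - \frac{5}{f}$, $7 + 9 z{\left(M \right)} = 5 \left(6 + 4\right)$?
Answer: $\frac{1418}{3} \approx 472.67$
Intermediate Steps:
$z{\left(M \right)} = \frac{43}{9}$ ($z{\left(M \right)} = - \frac{7}{9} + \frac{5 \left(6 + 4\right)}{9} = - \frac{7}{9} + \frac{5 \cdot 10}{9} = - \frac{7}{9} + \frac{1}{9} \cdot 50 = - \frac{7}{9} + \frac{50}{9} = \frac{43}{9}$)
$\left(a{\left(-5 \right)} \left(-8\right) + z{\left(-5 \right)}\right) \left(-84\right) + 202 = \left(- \frac{5}{-5} \left(-8\right) + \frac{43}{9}\right) \left(-84\right) + 202 = \left(\left(-5\right) \left(- \frac{1}{5}\right) \left(-8\right) + \frac{43}{9}\right) \left(-84\right) + 202 = \left(1 \left(-8\right) + \frac{43}{9}\right) \left(-84\right) + 202 = \left(-8 + \frac{43}{9}\right) \left(-84\right) + 202 = \left(- \frac{29}{9}\right) \left(-84\right) + 202 = \frac{812}{3} + 202 = \frac{1418}{3}$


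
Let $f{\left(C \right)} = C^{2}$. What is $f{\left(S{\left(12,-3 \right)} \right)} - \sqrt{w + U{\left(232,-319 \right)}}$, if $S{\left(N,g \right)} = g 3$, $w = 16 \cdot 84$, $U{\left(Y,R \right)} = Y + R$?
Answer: $81 - \sqrt{1257} \approx 45.546$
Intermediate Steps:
$U{\left(Y,R \right)} = R + Y$
$w = 1344$
$S{\left(N,g \right)} = 3 g$
$f{\left(S{\left(12,-3 \right)} \right)} - \sqrt{w + U{\left(232,-319 \right)}} = \left(3 \left(-3\right)\right)^{2} - \sqrt{1344 + \left(-319 + 232\right)} = \left(-9\right)^{2} - \sqrt{1344 - 87} = 81 - \sqrt{1257}$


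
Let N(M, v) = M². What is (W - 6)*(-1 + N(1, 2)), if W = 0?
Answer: 0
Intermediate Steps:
(W - 6)*(-1 + N(1, 2)) = (0 - 6)*(-1 + 1²) = -6*(-1 + 1) = -6*0 = 0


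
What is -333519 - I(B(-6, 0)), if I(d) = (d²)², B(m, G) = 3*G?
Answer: -333519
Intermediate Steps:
I(d) = d⁴
-333519 - I(B(-6, 0)) = -333519 - (3*0)⁴ = -333519 - 1*0⁴ = -333519 - 1*0 = -333519 + 0 = -333519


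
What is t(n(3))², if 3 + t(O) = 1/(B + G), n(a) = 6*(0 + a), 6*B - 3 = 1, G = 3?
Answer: 900/121 ≈ 7.4380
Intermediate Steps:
B = ⅔ (B = ½ + (⅙)*1 = ½ + ⅙ = ⅔ ≈ 0.66667)
n(a) = 6*a
t(O) = -30/11 (t(O) = -3 + 1/(⅔ + 3) = -3 + 1/(11/3) = -3 + 3/11 = -30/11)
t(n(3))² = (-30/11)² = 900/121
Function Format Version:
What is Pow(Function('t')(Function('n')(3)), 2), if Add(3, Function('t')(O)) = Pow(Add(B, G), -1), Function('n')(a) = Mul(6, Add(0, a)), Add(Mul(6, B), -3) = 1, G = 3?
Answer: Rational(900, 121) ≈ 7.4380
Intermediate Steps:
B = Rational(2, 3) (B = Add(Rational(1, 2), Mul(Rational(1, 6), 1)) = Add(Rational(1, 2), Rational(1, 6)) = Rational(2, 3) ≈ 0.66667)
Function('n')(a) = Mul(6, a)
Function('t')(O) = Rational(-30, 11) (Function('t')(O) = Add(-3, Pow(Add(Rational(2, 3), 3), -1)) = Add(-3, Pow(Rational(11, 3), -1)) = Add(-3, Rational(3, 11)) = Rational(-30, 11))
Pow(Function('t')(Function('n')(3)), 2) = Pow(Rational(-30, 11), 2) = Rational(900, 121)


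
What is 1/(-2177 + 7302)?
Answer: 1/5125 ≈ 0.00019512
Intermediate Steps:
1/(-2177 + 7302) = 1/5125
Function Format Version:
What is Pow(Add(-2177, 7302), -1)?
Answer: Rational(1, 5125) ≈ 0.00019512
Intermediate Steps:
Pow(Add(-2177, 7302), -1) = Pow(5125, -1) = Rational(1, 5125)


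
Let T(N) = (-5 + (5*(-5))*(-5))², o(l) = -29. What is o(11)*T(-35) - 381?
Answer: -417981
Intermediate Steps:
T(N) = 14400 (T(N) = (-5 - 25*(-5))² = (-5 + 125)² = 120² = 14400)
o(11)*T(-35) - 381 = -29*14400 - 381 = -417600 - 381 = -417981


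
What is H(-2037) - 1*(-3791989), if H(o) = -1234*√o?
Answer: 3791989 - 1234*I*√2037 ≈ 3.792e+6 - 55694.0*I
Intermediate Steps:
H(-2037) - 1*(-3791989) = -1234*I*√2037 - 1*(-3791989) = -1234*I*√2037 + 3791989 = 3791989 - 1234*I*√2037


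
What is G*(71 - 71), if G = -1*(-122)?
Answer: 0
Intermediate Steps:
G = 122
G*(71 - 71) = 122*(71 - 71) = 122*0 = 0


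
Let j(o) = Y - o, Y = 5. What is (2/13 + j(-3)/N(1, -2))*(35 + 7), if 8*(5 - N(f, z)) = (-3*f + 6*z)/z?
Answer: 5796/65 ≈ 89.169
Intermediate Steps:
j(o) = 5 - o
N(f, z) = 5 - (-3*f + 6*z)/(8*z)
(2/13 + j(-3)/N(1, -2))*(35 + 7) = (2/13 + (5 - 1*(-3))/(((1/8)*(3*1 + 34*(-2))/(-2))))*(35 + 7) = (2*(1/13) + (5 + 3)/(((1/8)*(-1/2)*(3 - 68))))*42 = (2/13 + 8/(((1/8)*(-1/2)*(-65))))*42 = (2/13 + 8/(65/16))*42 = (2/13 + 8*(16/65))*42 = (2/13 + 128/65)*42 = (138/65)*42 = 5796/65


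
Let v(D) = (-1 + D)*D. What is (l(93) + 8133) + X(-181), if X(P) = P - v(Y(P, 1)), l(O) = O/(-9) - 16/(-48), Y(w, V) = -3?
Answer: 7930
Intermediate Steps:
l(O) = ⅓ - O/9 (l(O) = O*(-⅑) - 16*(-1/48) = -O/9 + ⅓ = ⅓ - O/9)
v(D) = D*(-1 + D)
X(P) = -12 + P (X(P) = P - (-3)*(-1 - 3) = P - (-3)*(-4) = P - 1*12 = P - 12 = -12 + P)
(l(93) + 8133) + X(-181) = ((⅓ - ⅑*93) + 8133) + (-12 - 181) = ((⅓ - 31/3) + 8133) - 193 = (-10 + 8133) - 193 = 8123 - 193 = 7930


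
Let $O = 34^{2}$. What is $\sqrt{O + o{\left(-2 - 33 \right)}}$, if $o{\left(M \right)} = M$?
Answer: $\sqrt{1121} \approx 33.481$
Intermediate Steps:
$O = 1156$
$\sqrt{O + o{\left(-2 - 33 \right)}} = \sqrt{1156 - 35} = \sqrt{1121}$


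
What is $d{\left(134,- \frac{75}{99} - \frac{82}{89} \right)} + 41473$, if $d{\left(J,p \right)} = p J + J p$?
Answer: $\frac{120484693}{2937} \approx 41023.0$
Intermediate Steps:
$d{\left(J,p \right)} = 2 J p$ ($d{\left(J,p \right)} = J p + J p = 2 J p$)
$d{\left(134,- \frac{75}{99} - \frac{82}{89} \right)} + 41473 = 2 \cdot 134 \left(- \frac{75}{99} - \frac{82}{89}\right) + 41473 = 2 \cdot 134 \left(\left(-75\right) \frac{1}{99} - \frac{82}{89}\right) + 41473 = 2 \cdot 134 \left(- \frac{25}{33} - \frac{82}{89}\right) + 41473 = 2 \cdot 134 \left(- \frac{4931}{2937}\right) + 41473 = - \frac{1321508}{2937} + 41473 = \frac{120484693}{2937}$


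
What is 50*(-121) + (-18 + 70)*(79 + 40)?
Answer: 138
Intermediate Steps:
50*(-121) + (-18 + 70)*(79 + 40) = -6050 + 52*119 = -6050 + 6188 = 138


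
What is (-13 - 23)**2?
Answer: 1296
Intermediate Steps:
(-13 - 23)**2 = (-36)**2 = 1296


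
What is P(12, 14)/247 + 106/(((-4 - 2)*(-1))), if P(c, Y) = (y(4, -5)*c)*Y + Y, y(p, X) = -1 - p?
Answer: 10613/741 ≈ 14.323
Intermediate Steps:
P(c, Y) = Y - 5*Y*c (P(c, Y) = ((-1 - 1*4)*c)*Y + Y = ((-1 - 4)*c)*Y + Y = (-5*c)*Y + Y = -5*Y*c + Y = Y - 5*Y*c)
P(12, 14)/247 + 106/(((-4 - 2)*(-1))) = (14*(1 - 5*12))/247 + 106/(((-4 - 2)*(-1))) = (14*(1 - 60))*(1/247) + 106/((-6*(-1))) = (14*(-59))*(1/247) + 106/6 = -826*1/247 + 106*(1/6) = -826/247 + 53/3 = 10613/741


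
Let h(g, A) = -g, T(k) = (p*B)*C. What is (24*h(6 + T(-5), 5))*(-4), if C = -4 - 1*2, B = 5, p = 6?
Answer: -16704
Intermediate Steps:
C = -6 (C = -4 - 2 = -6)
T(k) = -180 (T(k) = (6*5)*(-6) = 30*(-6) = -180)
(24*h(6 + T(-5), 5))*(-4) = (24*(-(6 - 180)))*(-4) = (24*(-1*(-174)))*(-4) = (24*174)*(-4) = 4176*(-4) = -16704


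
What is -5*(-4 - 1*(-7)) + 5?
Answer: -10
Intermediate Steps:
-5*(-4 - 1*(-7)) + 5 = -5*(-4 + 7) + 5 = -5*3 + 5 = -15 + 5 = -10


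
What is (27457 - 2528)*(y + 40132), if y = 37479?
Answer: 1934764619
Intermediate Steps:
(27457 - 2528)*(y + 40132) = (27457 - 2528)*(37479 + 40132) = 24929*77611 = 1934764619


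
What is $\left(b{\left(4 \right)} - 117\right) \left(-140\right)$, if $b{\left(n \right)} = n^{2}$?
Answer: $14140$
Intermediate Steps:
$\left(b{\left(4 \right)} - 117\right) \left(-140\right) = \left(4^{2} - 117\right) \left(-140\right) = \left(16 - 117\right) \left(-140\right) = \left(-101\right) \left(-140\right) = 14140$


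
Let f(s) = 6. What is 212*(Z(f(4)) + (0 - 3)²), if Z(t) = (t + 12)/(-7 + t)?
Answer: -1908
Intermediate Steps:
Z(t) = (12 + t)/(-7 + t)
212*(Z(f(4)) + (0 - 3)²) = 212*((12 + 6)/(-7 + 6) + (0 - 3)²) = 212*(18/(-1) + (-3)²) = 212*(-1*18 + 9) = 212*(-18 + 9) = 212*(-9) = -1908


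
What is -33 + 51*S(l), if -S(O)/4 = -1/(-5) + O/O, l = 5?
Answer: -1389/5 ≈ -277.80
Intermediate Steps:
S(O) = -24/5 (S(O) = -4*(-1/(-5) + O/O) = -4*(-1*(-1/5) + 1) = -4*(1/5 + 1) = -4*6/5 = -24/5)
-33 + 51*S(l) = -33 + 51*(-24/5) = -33 - 1224/5 = -1389/5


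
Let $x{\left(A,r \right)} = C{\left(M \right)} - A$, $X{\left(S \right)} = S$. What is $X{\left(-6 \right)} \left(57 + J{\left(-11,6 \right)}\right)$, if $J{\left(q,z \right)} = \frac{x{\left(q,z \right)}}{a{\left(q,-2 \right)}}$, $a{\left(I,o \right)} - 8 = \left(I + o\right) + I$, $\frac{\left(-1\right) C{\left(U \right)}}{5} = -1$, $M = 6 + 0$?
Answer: $-336$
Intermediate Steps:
$M = 6$
$C{\left(U \right)} = 5$ ($C{\left(U \right)} = \left(-5\right) \left(-1\right) = 5$)
$x{\left(A,r \right)} = 5 - A$
$a{\left(I,o \right)} = 8 + o + 2 I$ ($a{\left(I,o \right)} = 8 + \left(\left(I + o\right) + I\right) = 8 + \left(o + 2 I\right) = 8 + o + 2 I$)
$J{\left(q,z \right)} = \frac{5 - q}{6 + 2 q}$ ($J{\left(q,z \right)} = \frac{5 - q}{8 - 2 + 2 q} = \frac{5 - q}{6 + 2 q}$)
$X{\left(-6 \right)} \left(57 + J{\left(-11,6 \right)}\right) = - 6 \left(57 + \frac{5 - -11}{2 \left(3 - 11\right)}\right) = - 6 \left(57 + \frac{5 + 11}{2 \left(-8\right)}\right) = - 6 \left(57 + \frac{1}{2} \left(- \frac{1}{8}\right) 16\right) = - 6 \left(57 - 1\right) = \left(-6\right) 56 = -336$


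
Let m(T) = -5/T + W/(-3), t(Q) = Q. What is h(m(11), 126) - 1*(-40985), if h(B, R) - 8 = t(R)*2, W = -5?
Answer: 41245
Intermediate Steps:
m(T) = 5/3 - 5/T (m(T) = -5/T - 5/(-3) = -5/T - 5*(-⅓) = -5/T + 5/3 = 5/3 - 5/T)
h(B, R) = 8 + 2*R (h(B, R) = 8 + R*2 = 8 + 2*R)
h(m(11), 126) - 1*(-40985) = (8 + 2*126) - 1*(-40985) = (8 + 252) + 40985 = 260 + 40985 = 41245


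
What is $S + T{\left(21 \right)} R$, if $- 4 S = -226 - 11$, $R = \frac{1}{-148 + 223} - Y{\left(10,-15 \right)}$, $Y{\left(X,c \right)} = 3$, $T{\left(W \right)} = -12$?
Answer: $\frac{9509}{100} \approx 95.09$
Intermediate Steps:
$R = - \frac{224}{75}$ ($R = \frac{1}{-148 + 223} - 3 = \frac{1}{75} - 3 = - \frac{224}{75} \approx -2.9867$)
$S = \frac{237}{4}$ ($S = - \frac{-226 - 11}{4} = \left(- \frac{1}{4}\right) \left(-237\right) = \frac{237}{4} \approx 59.25$)
$S + T{\left(21 \right)} R = \frac{237}{4} - - \frac{896}{25} = \frac{237}{4} + \frac{896}{25} = \frac{9509}{100}$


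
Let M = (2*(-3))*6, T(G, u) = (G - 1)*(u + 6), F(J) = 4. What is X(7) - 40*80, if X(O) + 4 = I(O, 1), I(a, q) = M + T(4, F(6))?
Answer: -3210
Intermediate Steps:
T(G, u) = (-1 + G)*(6 + u)
M = -36 (M = -6*6 = -36)
I(a, q) = -6 (I(a, q) = -36 + (-6 - 1*4 + 6*4 + 4*4) = -36 + (-6 - 4 + 24 + 16) = -36 + 30 = -6)
X(O) = -10 (X(O) = -4 - 6 = -10)
X(7) - 40*80 = -10 - 40*80 = -10 - 3200 = -3210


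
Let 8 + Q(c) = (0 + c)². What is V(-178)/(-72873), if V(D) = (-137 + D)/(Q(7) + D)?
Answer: -35/1109289 ≈ -3.1552e-5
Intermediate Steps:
Q(c) = -8 + c² (Q(c) = -8 + (0 + c)² = -8 + c²)
V(D) = (-137 + D)/(41 + D) (V(D) = (-137 + D)/((-8 + 7²) + D) = (-137 + D)/((-8 + 49) + D) = (-137 + D)/(41 + D))
V(-178)/(-72873) = ((-137 - 178)/(41 - 178))/(-72873) = (-315/(-137))*(-1/72873) = -1/137*(-315)*(-1/72873) = (315/137)*(-1/72873) = -35/1109289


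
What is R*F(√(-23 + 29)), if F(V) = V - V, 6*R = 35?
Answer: 0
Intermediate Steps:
R = 35/6 (R = (⅙)*35 = 35/6 ≈ 5.8333)
F(V) = 0
R*F(√(-23 + 29)) = (35/6)*0 = 0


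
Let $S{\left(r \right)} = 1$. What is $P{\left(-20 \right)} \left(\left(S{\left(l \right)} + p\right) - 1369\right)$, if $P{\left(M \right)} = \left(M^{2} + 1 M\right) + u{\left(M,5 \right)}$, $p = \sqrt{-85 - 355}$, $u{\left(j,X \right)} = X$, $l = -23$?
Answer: $-526680 + 770 i \sqrt{110} \approx -5.2668 \cdot 10^{5} + 8075.8 i$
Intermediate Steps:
$p = 2 i \sqrt{110}$ ($p = \sqrt{-440} = 2 i \sqrt{110} \approx 20.976 i$)
$P{\left(M \right)} = 5 + M + M^{2}$ ($P{\left(M \right)} = \left(M^{2} + 1 M\right) + 5 = \left(M^{2} + M\right) + 5 = \left(M + M^{2}\right) + 5 = 5 + M + M^{2}$)
$P{\left(-20 \right)} \left(\left(S{\left(l \right)} + p\right) - 1369\right) = \left(5 - 20 + \left(-20\right)^{2}\right) \left(\left(1 + 2 i \sqrt{110}\right) - 1369\right) = \left(5 - 20 + 400\right) \left(-1368 + 2 i \sqrt{110}\right) = 385 \left(-1368 + 2 i \sqrt{110}\right) = -526680 + 770 i \sqrt{110}$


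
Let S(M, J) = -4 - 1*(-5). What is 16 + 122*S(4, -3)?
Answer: 138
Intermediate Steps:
S(M, J) = 1 (S(M, J) = -4 + 5 = 1)
16 + 122*S(4, -3) = 16 + 122*1 = 16 + 122 = 138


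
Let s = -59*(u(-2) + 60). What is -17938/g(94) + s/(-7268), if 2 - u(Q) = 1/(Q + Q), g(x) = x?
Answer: -260056291/1366384 ≈ -190.32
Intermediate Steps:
u(Q) = 2 - 1/(2*Q) (u(Q) = 2 - 1/(Q + Q) = 2 - 1/(2*Q))
s = -14691/4 (s = -59*((2 - ½/(-2)) + 60) = -59*((2 - ½*(-½)) + 60) = -59*((2 + ¼) + 60) = -59*(9/4 + 60) = -59*249/4 = -14691/4 ≈ -3672.8)
-17938/g(94) + s/(-7268) = -17938/94 - 14691/4/(-7268) = -17938*1/94 - 14691/4*(-1/7268) = -8969/47 + 14691/29072 = -260056291/1366384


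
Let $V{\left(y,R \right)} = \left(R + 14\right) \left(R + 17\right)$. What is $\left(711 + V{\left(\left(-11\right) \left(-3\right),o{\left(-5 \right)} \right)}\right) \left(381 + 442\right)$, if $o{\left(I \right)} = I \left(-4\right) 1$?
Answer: $1620487$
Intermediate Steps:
$o{\left(I \right)} = - 4 I$ ($o{\left(I \right)} = - 4 I 1 = - 4 I$)
$V{\left(y,R \right)} = \left(14 + R\right) \left(17 + R\right)$
$\left(711 + V{\left(\left(-11\right) \left(-3\right),o{\left(-5 \right)} \right)}\right) \left(381 + 442\right) = \left(711 + \left(238 + \left(\left(-4\right) \left(-5\right)\right)^{2} + 31 \left(\left(-4\right) \left(-5\right)\right)\right)\right) \left(381 + 442\right) = \left(711 + \left(238 + 20^{2} + 31 \cdot 20\right)\right) 823 = \left(711 + \left(238 + 400 + 620\right)\right) 823 = \left(711 + 1258\right) 823 = 1969 \cdot 823 = 1620487$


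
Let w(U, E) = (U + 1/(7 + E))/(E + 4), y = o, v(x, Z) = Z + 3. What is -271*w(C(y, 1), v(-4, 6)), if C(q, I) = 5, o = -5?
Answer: -21951/208 ≈ -105.53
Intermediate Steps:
v(x, Z) = 3 + Z
y = -5
w(U, E) = (U + 1/(7 + E))/(4 + E)
-271*w(C(y, 1), v(-4, 6)) = -271*(1 + 7*5 + (3 + 6)*5)/(28 + (3 + 6)² + 11*(3 + 6)) = -271*(1 + 35 + 9*5)/(28 + 9² + 11*9) = -271*(1 + 35 + 45)/(28 + 81 + 99) = -271*81/208 = -21951/208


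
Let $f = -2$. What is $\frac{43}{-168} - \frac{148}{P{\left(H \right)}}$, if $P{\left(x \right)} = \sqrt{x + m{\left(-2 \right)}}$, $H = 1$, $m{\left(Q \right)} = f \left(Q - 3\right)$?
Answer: $- \frac{43}{168} - \frac{148 \sqrt{11}}{11} \approx -44.88$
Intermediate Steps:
$m{\left(Q \right)} = 6 - 2 Q$ ($m{\left(Q \right)} = - 2 \left(Q - 3\right) = - 2 \left(-3 + Q\right) = 6 - 2 Q$)
$P{\left(x \right)} = \sqrt{10 + x}$ ($P{\left(x \right)} = \sqrt{x + \left(6 - -4\right)} = \sqrt{x + \left(6 + 4\right)} = \sqrt{x + 10} = \sqrt{10 + x}$)
$\frac{43}{-168} - \frac{148}{P{\left(H \right)}} = \frac{43}{-168} - \frac{148}{\sqrt{10 + 1}} = 43 \left(- \frac{1}{168}\right) - \frac{148}{\sqrt{11}} = - \frac{43}{168} - 148 \frac{\sqrt{11}}{11} = - \frac{43}{168} - \frac{148 \sqrt{11}}{11}$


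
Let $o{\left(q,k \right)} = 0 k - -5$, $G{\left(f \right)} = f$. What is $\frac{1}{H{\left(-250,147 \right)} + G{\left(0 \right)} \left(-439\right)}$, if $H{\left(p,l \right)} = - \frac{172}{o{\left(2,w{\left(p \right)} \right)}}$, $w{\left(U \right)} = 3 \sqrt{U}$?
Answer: $- \frac{5}{172} \approx -0.02907$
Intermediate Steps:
$o{\left(q,k \right)} = 5$ ($o{\left(q,k \right)} = 0 + 5 = 5$)
$H{\left(p,l \right)} = - \frac{172}{5}$
$\frac{1}{H{\left(-250,147 \right)} + G{\left(0 \right)} \left(-439\right)} = \frac{1}{- \frac{172}{5} + 0 \left(-439\right)} = \frac{1}{- \frac{172}{5} + 0} = \frac{1}{- \frac{172}{5}} = - \frac{5}{172}$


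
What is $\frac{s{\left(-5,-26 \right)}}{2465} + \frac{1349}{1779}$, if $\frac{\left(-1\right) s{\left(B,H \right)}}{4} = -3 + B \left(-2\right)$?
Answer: $\frac{3275473}{4385235} \approx 0.74693$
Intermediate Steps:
$s{\left(B,H \right)} = 12 + 8 B$ ($s{\left(B,H \right)} = - 4 \left(-3 + B \left(-2\right)\right) = - 4 \left(-3 - 2 B\right) = 12 + 8 B$)
$\frac{s{\left(-5,-26 \right)}}{2465} + \frac{1349}{1779} = \frac{12 + 8 \left(-5\right)}{2465} + \frac{1349}{1779} = \left(12 - 40\right) \frac{1}{2465} + 1349 \cdot \frac{1}{1779} = \left(-28\right) \frac{1}{2465} + \frac{1349}{1779} = - \frac{28}{2465} + \frac{1349}{1779} = \frac{3275473}{4385235}$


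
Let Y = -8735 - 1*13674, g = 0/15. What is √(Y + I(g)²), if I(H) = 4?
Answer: 7*I*√457 ≈ 149.64*I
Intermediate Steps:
g = 0 (g = 0*(1/15) = 0)
Y = -22409 (Y = -8735 - 13674 = -22409)
√(Y + I(g)²) = √(-22409 + 4²) = √(-22409 + 16) = √(-22393) = 7*I*√457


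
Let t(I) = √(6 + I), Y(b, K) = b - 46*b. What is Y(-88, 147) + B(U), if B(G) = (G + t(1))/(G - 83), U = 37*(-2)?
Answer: 621794/157 - √7/157 ≈ 3960.5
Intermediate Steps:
Y(b, K) = -45*b
U = -74
B(G) = (G + √7)/(-83 + G) (B(G) = (G + √(6 + 1))/(G - 83) = (G + √7)/(-83 + G))
Y(-88, 147) + B(U) = -45*(-88) + (-74 + √7)/(-83 - 74) = 3960 + (-74 + √7)/(-157) = 3960 - (-74 + √7)/157 = 3960 + (74/157 - √7/157) = 621794/157 - √7/157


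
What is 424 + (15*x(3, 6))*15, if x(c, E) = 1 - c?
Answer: -26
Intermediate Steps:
424 + (15*x(3, 6))*15 = 424 + (15*(1 - 1*3))*15 = 424 + (15*(1 - 3))*15 = 424 + (15*(-2))*15 = 424 - 30*15 = 424 - 450 = -26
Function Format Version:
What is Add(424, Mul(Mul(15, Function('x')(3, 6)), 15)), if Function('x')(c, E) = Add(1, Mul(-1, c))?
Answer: -26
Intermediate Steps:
Add(424, Mul(Mul(15, Function('x')(3, 6)), 15)) = Add(424, Mul(Mul(15, Add(1, Mul(-1, 3))), 15)) = Add(424, Mul(Mul(15, Add(1, -3)), 15)) = Add(424, Mul(Mul(15, -2), 15)) = Add(424, Mul(-30, 15)) = Add(424, -450) = -26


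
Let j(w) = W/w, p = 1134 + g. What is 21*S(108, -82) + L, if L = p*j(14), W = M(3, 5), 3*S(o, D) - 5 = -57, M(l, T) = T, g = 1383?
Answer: 7489/14 ≈ 534.93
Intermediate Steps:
S(o, D) = -52/3 (S(o, D) = 5/3 + (⅓)*(-57) = 5/3 - 19 = -52/3)
W = 5
p = 2517 (p = 1134 + 1383 = 2517)
j(w) = 5/w
L = 12585/14 (L = 2517*(5/14) = 12585/14 ≈ 898.93)
21*S(108, -82) + L = 21*(-52/3) + 12585/14 = -364 + 12585/14 = 7489/14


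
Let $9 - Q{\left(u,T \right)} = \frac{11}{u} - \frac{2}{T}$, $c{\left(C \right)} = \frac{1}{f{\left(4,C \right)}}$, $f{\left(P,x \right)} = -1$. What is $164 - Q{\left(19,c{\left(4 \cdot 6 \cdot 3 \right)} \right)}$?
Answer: $\frac{2994}{19} \approx 157.58$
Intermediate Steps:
$c{\left(C \right)} = -1$ ($c{\left(C \right)} = \frac{1}{-1} = -1$)
$Q{\left(u,T \right)} = 9 - \frac{11}{u} + \frac{2}{T}$ ($Q{\left(u,T \right)} = 9 - \left(\frac{11}{u} - \frac{2}{T}\right) = 9 - \left(- \frac{2}{T} + \frac{11}{u}\right) = 9 - \frac{11}{u} + \frac{2}{T}$)
$164 - Q{\left(19,c{\left(4 \cdot 6 \cdot 3 \right)} \right)} = 164 - \left(9 - \frac{11}{19} + \frac{2}{-1}\right) = 164 - \left(9 - \frac{11}{19} + 2 \left(-1\right)\right) = 164 - \left(9 - \frac{11}{19} - 2\right) = 164 - \frac{122}{19} = \frac{2994}{19}$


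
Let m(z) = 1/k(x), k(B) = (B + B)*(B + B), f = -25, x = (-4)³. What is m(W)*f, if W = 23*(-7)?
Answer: -25/16384 ≈ -0.0015259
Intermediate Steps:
x = -64
W = -161
k(B) = 4*B² (k(B) = (2*B)*(2*B) = 4*B²)
m(z) = 1/16384 (m(z) = 1/(4*(-64)²) = 1/(4*4096) = 1/16384)
m(W)*f = (1/16384)*(-25) = -25/16384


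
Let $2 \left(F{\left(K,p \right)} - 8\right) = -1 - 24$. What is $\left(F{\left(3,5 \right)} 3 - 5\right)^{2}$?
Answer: $\frac{1369}{4} \approx 342.25$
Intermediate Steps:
$F{\left(K,p \right)} = - \frac{9}{2}$ ($F{\left(K,p \right)} = 8 + \frac{-1 - 24}{2} = 8 + \frac{1}{2} \left(-25\right) = 8 - \frac{25}{2} = - \frac{9}{2}$)
$\left(F{\left(3,5 \right)} 3 - 5\right)^{2} = \left(\left(- \frac{9}{2}\right) 3 - 5\right)^{2} = \left(- \frac{27}{2} - 5\right)^{2} = \left(- \frac{37}{2}\right)^{2} = \frac{1369}{4}$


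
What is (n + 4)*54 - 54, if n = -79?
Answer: -4104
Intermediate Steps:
(n + 4)*54 - 54 = (-79 + 4)*54 - 54 = -75*54 - 54 = -4050 - 54 = -4104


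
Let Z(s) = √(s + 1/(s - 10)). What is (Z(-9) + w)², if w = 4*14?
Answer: 59412/19 + 224*I*√817/19 ≈ 3126.9 + 336.98*I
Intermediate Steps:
w = 56
Z(s) = √(s + 1/(-10 + s))
(Z(-9) + w)² = (√((1 - 9*(-10 - 9))/(-10 - 9)) + 56)² = (√((1 - 9*(-19))/(-19)) + 56)² = (√(-(1 + 171)/19) + 56)² = (√(-1/19*172) + 56)² = (√(-172/19) + 56)² = (2*I*√817/19 + 56)² = (56 + 2*I*√817/19)²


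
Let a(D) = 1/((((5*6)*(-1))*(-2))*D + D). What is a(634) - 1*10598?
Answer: -409867051/38674 ≈ -10598.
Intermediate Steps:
a(D) = 1/(61*D) (a(D) = 1/(((30*(-1))*(-2))*D + D) = 1/((-30*(-2))*D + D) = 1/(60*D + D) = 1/(61*D))
a(634) - 1*10598 = (1/61)/634 - 1*10598 = (1/61)*(1/634) - 10598 = 1/38674 - 10598 = -409867051/38674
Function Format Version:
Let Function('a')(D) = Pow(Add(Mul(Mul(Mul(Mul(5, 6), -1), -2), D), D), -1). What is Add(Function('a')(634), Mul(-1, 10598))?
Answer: Rational(-409867051, 38674) ≈ -10598.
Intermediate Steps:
Function('a')(D) = Mul(Rational(1, 61), Pow(D, -1)) (Function('a')(D) = Pow(Add(Mul(Mul(Mul(30, -1), -2), D), D), -1) = Pow(Add(Mul(Mul(-30, -2), D), D), -1) = Pow(Add(Mul(60, D), D), -1) = Pow(Mul(61, D), -1) = Mul(Rational(1, 61), Pow(D, -1)))
Add(Function('a')(634), Mul(-1, 10598)) = Add(Mul(Rational(1, 61), Pow(634, -1)), Mul(-1, 10598)) = Add(Mul(Rational(1, 61), Rational(1, 634)), -10598) = Add(Rational(1, 38674), -10598) = Rational(-409867051, 38674)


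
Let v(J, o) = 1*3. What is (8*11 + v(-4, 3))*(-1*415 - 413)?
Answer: -75348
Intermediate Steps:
v(J, o) = 3
(8*11 + v(-4, 3))*(-1*415 - 413) = (8*11 + 3)*(-1*415 - 413) = (88 + 3)*(-415 - 413) = 91*(-828) = -75348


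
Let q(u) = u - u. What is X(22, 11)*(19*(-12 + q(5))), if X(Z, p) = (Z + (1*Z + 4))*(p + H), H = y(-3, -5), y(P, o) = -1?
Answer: -109440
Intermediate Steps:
H = -1
q(u) = 0
X(Z, p) = (-1 + p)*(4 + 2*Z) (X(Z, p) = (Z + (1*Z + 4))*(p - 1) = (Z + (Z + 4))*(-1 + p) = (Z + (4 + Z))*(-1 + p) = (4 + 2*Z)*(-1 + p) = (-1 + p)*(4 + 2*Z))
X(22, 11)*(19*(-12 + q(5))) = (-4 - 2*22 + 4*11 + 2*22*11)*(19*(-12 + 0)) = (-4 - 44 + 44 + 484)*(19*(-12)) = 480*(-228) = -109440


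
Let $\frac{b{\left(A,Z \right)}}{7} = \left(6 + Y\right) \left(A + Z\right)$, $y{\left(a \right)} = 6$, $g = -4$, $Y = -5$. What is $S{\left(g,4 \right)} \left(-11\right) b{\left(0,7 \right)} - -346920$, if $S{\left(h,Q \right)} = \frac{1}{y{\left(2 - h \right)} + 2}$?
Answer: $\frac{2774821}{8} \approx 3.4685 \cdot 10^{5}$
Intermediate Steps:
$b{\left(A,Z \right)} = 7 A + 7 Z$ ($b{\left(A,Z \right)} = 7 \left(6 - 5\right) \left(A + Z\right) = 7 \cdot 1 \left(A + Z\right) = 7 \left(A + Z\right) = 7 A + 7 Z$)
$S{\left(h,Q \right)} = \frac{1}{8}$ ($S{\left(h,Q \right)} = \frac{1}{6 + 2} = \frac{1}{8}$)
$S{\left(g,4 \right)} \left(-11\right) b{\left(0,7 \right)} - -346920 = \frac{1}{8} \left(-11\right) \left(7 \cdot 0 + 7 \cdot 7\right) - -346920 = - \frac{11 \left(0 + 49\right)}{8} + 346920 = \left(- \frac{11}{8}\right) 49 + 346920 = - \frac{539}{8} + 346920 = \frac{2774821}{8}$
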